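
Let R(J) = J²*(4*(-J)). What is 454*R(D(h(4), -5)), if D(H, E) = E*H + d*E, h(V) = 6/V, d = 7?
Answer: 139406375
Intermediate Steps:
D(H, E) = 7*E + E*H (D(H, E) = E*H + 7*E = 7*E + E*H)
R(J) = -4*J³ (R(J) = J²*(-4*J) = -4*J³)
454*R(D(h(4), -5)) = 454*(-4*(-125*(7 + 6/4)³)) = 454*(-4*(-125*(7 + 6*(¼))³)) = 454*(-4*(-125*(7 + 3/2)³)) = 454*(-4*(-5*17/2)³) = 454*(-4*(-85/2)³) = 454*(-4*(-614125/8)) = 454*(614125/2) = 139406375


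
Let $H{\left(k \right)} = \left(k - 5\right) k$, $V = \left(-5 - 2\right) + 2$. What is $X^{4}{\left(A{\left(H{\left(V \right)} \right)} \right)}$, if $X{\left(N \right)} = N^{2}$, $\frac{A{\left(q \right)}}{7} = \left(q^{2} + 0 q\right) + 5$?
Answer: $8938119602676034515106237812890625$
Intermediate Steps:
$V = -5$ ($V = -7 + 2 = -5$)
$H{\left(k \right)} = k \left(-5 + k\right)$ ($H{\left(k \right)} = \left(-5 + k\right) k = k \left(-5 + k\right)$)
$A{\left(q \right)} = 35 + 7 q^{2}$ ($A{\left(q \right)} = 7 \left(\left(q^{2} + 0 q\right) + 5\right) = 7 \left(\left(q^{2} + 0\right) + 5\right) = 7 \left(q^{2} + 5\right) = 7 \left(5 + q^{2}\right) = 35 + 7 q^{2}$)
$X^{4}{\left(A{\left(H{\left(V \right)} \right)} \right)} = \left(\left(35 + 7 \left(- 5 \left(-5 - 5\right)\right)^{2}\right)^{2}\right)^{4} = \left(\left(35 + 7 \left(\left(-5\right) \left(-10\right)\right)^{2}\right)^{2}\right)^{4} = \left(\left(35 + 7 \cdot 50^{2}\right)^{2}\right)^{4} = \left(\left(35 + 7 \cdot 2500\right)^{2}\right)^{4} = \left(\left(35 + 17500\right)^{2}\right)^{4} = \left(17535^{2}\right)^{4} = 307476225^{4} = 8938119602676034515106237812890625$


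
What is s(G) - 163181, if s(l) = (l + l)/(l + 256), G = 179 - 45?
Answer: -31820161/195 ≈ -1.6318e+5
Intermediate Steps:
G = 134
s(l) = 2*l/(256 + l) (s(l) = (2*l)/(256 + l) = 2*l/(256 + l))
s(G) - 163181 = 2*134/(256 + 134) - 163181 = 2*134/390 - 163181 = 2*134*(1/390) - 163181 = 134/195 - 163181 = -31820161/195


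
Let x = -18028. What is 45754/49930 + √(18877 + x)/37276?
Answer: 22877/24965 + √849/37276 ≈ 0.91714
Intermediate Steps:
45754/49930 + √(18877 + x)/37276 = 45754/49930 + √(18877 - 18028)/37276 = 45754*(1/49930) + √849*(1/37276) = 22877/24965 + √849/37276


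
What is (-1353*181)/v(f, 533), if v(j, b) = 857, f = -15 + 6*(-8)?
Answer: -244893/857 ≈ -285.76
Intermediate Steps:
f = -63 (f = -15 - 48 = -63)
(-1353*181)/v(f, 533) = -1353*181/857 = -244893*1/857 = -244893/857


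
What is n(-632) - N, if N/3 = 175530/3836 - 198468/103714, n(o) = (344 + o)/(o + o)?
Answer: -1031742702873/7857476354 ≈ -131.31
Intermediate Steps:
n(o) = (344 + o)/(2*o) (n(o) = (344 + o)/((2*o)) = (344 + o)*(1/(2*o)) = (344 + o)/(2*o))
N = 13082696379/99461726 (N = 3*(175530/3836 - 198468/103714) = 3*(175530*(1/3836) - 198468*1/103714) = 3*(87765/1918 - 99234/51857) = 3*(4360898793/99461726) = 13082696379/99461726 ≈ 131.53)
n(-632) - N = (1/2)*(344 - 632)/(-632) - 1*13082696379/99461726 = (1/2)*(-1/632)*(-288) - 13082696379/99461726 = 18/79 - 13082696379/99461726 = -1031742702873/7857476354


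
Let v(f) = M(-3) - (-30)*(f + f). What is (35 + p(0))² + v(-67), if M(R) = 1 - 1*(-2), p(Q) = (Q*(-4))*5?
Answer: -2792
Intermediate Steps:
p(Q) = -20*Q (p(Q) = -4*Q*5 = -20*Q)
M(R) = 3 (M(R) = 1 + 2 = 3)
v(f) = 3 + 60*f (v(f) = 3 - (-30)*(f + f) = 3 - (-30)*2*f = 3 - (-60)*f = 3 + 60*f)
(35 + p(0))² + v(-67) = (35 - 20*0)² + (3 + 60*(-67)) = (35 + 0)² + (3 - 4020) = 35² - 4017 = 1225 - 4017 = -2792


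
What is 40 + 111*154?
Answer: 17134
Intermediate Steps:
40 + 111*154 = 40 + 17094 = 17134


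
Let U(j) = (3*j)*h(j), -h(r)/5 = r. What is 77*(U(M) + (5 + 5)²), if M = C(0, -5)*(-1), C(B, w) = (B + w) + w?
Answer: -107800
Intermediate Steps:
C(B, w) = B + 2*w
h(r) = -5*r
M = 10 (M = (0 + 2*(-5))*(-1) = (0 - 10)*(-1) = -10*(-1) = 10)
U(j) = -15*j² (U(j) = (3*j)*(-5*j) = -15*j²)
77*(U(M) + (5 + 5)²) = 77*(-15*10² + (5 + 5)²) = 77*(-15*100 + 10²) = 77*(-1500 + 100) = 77*(-1400) = -107800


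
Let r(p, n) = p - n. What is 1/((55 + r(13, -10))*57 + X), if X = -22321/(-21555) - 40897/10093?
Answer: 217554615/966591569308 ≈ 0.00022507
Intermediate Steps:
X = -656248982/217554615 (X = -22321*(-1/21555) - 40897*1/10093 = 22321/21555 - 40897/10093 = -656248982/217554615 ≈ -3.0165)
1/((55 + r(13, -10))*57 + X) = 1/((55 + (13 - 1*(-10)))*57 - 656248982/217554615) = 1/((55 + (13 + 10))*57 - 656248982/217554615) = 1/((55 + 23)*57 - 656248982/217554615) = 1/(78*57 - 656248982/217554615) = 1/(4446 - 656248982/217554615) = 1/(966591569308/217554615) = 217554615/966591569308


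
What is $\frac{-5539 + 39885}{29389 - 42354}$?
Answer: $- \frac{34346}{12965} \approx -2.6491$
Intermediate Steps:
$\frac{-5539 + 39885}{29389 - 42354} = \frac{34346}{-12965} = 34346 \left(- \frac{1}{12965}\right) = - \frac{34346}{12965}$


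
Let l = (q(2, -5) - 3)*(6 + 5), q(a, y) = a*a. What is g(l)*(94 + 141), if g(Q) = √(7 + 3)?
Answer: 235*√10 ≈ 743.13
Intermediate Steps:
q(a, y) = a²
l = 11 (l = (2² - 3)*(6 + 5) = (4 - 3)*11 = 1*11 = 11)
g(Q) = √10
g(l)*(94 + 141) = √10*(94 + 141) = √10*235 = 235*√10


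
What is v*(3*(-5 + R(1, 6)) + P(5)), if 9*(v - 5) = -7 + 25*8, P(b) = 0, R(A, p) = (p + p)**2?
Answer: 33082/3 ≈ 11027.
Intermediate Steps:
R(A, p) = 4*p**2 (R(A, p) = (2*p)**2 = 4*p**2)
v = 238/9 (v = 5 + (-7 + 25*8)/9 = 5 + (-7 + 200)/9 = 5 + (1/9)*193 = 5 + 193/9 = 238/9 ≈ 26.444)
v*(3*(-5 + R(1, 6)) + P(5)) = 238*(3*(-5 + 4*6**2) + 0)/9 = 238*(3*(-5 + 4*36) + 0)/9 = 238*(3*(-5 + 144) + 0)/9 = 238*(3*139 + 0)/9 = 238*(417 + 0)/9 = (238/9)*417 = 33082/3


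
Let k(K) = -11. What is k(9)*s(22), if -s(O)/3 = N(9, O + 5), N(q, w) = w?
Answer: 891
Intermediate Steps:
s(O) = -15 - 3*O (s(O) = -3*(O + 5) = -3*(5 + O) = -15 - 3*O)
k(9)*s(22) = -11*(-15 - 3*22) = -11*(-15 - 66) = -11*(-81) = 891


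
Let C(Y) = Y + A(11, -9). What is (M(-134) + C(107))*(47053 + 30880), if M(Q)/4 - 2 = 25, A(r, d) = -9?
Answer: 16054198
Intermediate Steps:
C(Y) = -9 + Y (C(Y) = Y - 9 = -9 + Y)
M(Q) = 108 (M(Q) = 8 + 4*25 = 8 + 100 = 108)
(M(-134) + C(107))*(47053 + 30880) = (108 + (-9 + 107))*(47053 + 30880) = (108 + 98)*77933 = 206*77933 = 16054198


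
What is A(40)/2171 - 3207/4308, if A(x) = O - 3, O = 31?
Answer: -2280591/3117556 ≈ -0.73153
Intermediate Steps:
A(x) = 28 (A(x) = 31 - 3 = 28)
A(40)/2171 - 3207/4308 = 28/2171 - 3207/4308 = 28*(1/2171) - 3207*1/4308 = 28/2171 - 1069/1436 = -2280591/3117556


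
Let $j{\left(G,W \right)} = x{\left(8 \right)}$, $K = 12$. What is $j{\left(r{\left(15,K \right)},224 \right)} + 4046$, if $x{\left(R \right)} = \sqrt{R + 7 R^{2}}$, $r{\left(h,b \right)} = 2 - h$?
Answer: $4046 + 2 \sqrt{114} \approx 4067.4$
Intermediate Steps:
$j{\left(G,W \right)} = 2 \sqrt{114}$ ($j{\left(G,W \right)} = \sqrt{8 \left(1 + 7 \cdot 8\right)} = \sqrt{8 \left(1 + 56\right)} = \sqrt{8 \cdot 57} = \sqrt{456} = 2 \sqrt{114}$)
$j{\left(r{\left(15,K \right)},224 \right)} + 4046 = 2 \sqrt{114} + 4046 = 4046 + 2 \sqrt{114}$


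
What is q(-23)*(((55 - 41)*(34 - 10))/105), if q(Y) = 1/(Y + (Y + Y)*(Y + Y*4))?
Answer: 16/26335 ≈ 0.00060756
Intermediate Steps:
q(Y) = 1/(Y + 10*Y**2) (q(Y) = 1/(Y + (2*Y)*(Y + 4*Y)) = 1/(Y + (2*Y)*(5*Y)) = 1/(Y + 10*Y**2))
q(-23)*(((55 - 41)*(34 - 10))/105) = (1/((-23)*(1 + 10*(-23))))*(((55 - 41)*(34 - 10))/105) = (-1/(23*(1 - 230)))*((14*24)*(1/105)) = (-1/23/(-229))*(336*(1/105)) = -1/23*(-1/229)*(16/5) = (1/5267)*(16/5) = 16/26335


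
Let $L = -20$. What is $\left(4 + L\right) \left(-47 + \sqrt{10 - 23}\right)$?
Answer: $752 - 16 i \sqrt{13} \approx 752.0 - 57.689 i$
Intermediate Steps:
$\left(4 + L\right) \left(-47 + \sqrt{10 - 23}\right) = \left(4 - 20\right) \left(-47 + \sqrt{10 - 23}\right) = - 16 \left(-47 + \sqrt{-13}\right) = - 16 \left(-47 + i \sqrt{13}\right) = 752 - 16 i \sqrt{13}$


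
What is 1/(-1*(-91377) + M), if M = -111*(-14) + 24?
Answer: 1/92955 ≈ 1.0758e-5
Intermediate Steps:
M = 1578 (M = 1554 + 24 = 1578)
1/(-1*(-91377) + M) = 1/(-1*(-91377) + 1578) = 1/(91377 + 1578) = 1/92955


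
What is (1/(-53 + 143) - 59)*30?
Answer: -5309/3 ≈ -1769.7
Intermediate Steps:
(1/(-53 + 143) - 59)*30 = (1/90 - 59)*30 = -5309/90*30 = -5309/3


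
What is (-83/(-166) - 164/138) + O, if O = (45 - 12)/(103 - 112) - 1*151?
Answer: -21439/138 ≈ -155.35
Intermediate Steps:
O = -464/3 (O = 33/(-9) - 151 = 33*(-1/9) - 151 = -11/3 - 151 = -464/3 ≈ -154.67)
(-83/(-166) - 164/138) + O = (-83/(-166) - 164/138) - 464/3 = (-83*(-1/166) - 164*1/138) - 464/3 = (1/2 - 82/69) - 464/3 = -95/138 - 464/3 = -21439/138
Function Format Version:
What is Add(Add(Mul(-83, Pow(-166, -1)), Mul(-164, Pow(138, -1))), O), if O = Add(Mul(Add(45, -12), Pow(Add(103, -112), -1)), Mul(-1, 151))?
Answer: Rational(-21439, 138) ≈ -155.35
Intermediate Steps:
O = Rational(-464, 3) (O = Add(Mul(33, Pow(-9, -1)), -151) = Add(Mul(33, Rational(-1, 9)), -151) = Add(Rational(-11, 3), -151) = Rational(-464, 3) ≈ -154.67)
Add(Add(Mul(-83, Pow(-166, -1)), Mul(-164, Pow(138, -1))), O) = Add(Add(Mul(-83, Pow(-166, -1)), Mul(-164, Pow(138, -1))), Rational(-464, 3)) = Add(Add(Mul(-83, Rational(-1, 166)), Mul(-164, Rational(1, 138))), Rational(-464, 3)) = Add(Add(Rational(1, 2), Rational(-82, 69)), Rational(-464, 3)) = Add(Rational(-95, 138), Rational(-464, 3)) = Rational(-21439, 138)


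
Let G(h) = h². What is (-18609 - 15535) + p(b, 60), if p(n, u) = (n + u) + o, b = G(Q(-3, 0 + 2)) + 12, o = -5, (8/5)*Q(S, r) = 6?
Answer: -545007/16 ≈ -34063.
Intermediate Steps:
Q(S, r) = 15/4 (Q(S, r) = (5/8)*6 = 15/4)
b = 417/16 (b = (15/4)² + 12 = 225/16 + 12 = 417/16 ≈ 26.063)
p(n, u) = -5 + n + u (p(n, u) = (n + u) - 5 = -5 + n + u)
(-18609 - 15535) + p(b, 60) = (-18609 - 15535) + (-5 + 417/16 + 60) = -34144 + 1297/16 = -545007/16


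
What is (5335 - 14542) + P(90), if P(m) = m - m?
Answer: -9207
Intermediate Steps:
P(m) = 0
(5335 - 14542) + P(90) = (5335 - 14542) + 0 = -9207 + 0 = -9207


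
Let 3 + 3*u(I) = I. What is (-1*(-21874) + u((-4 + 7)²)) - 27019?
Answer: -5143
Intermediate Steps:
u(I) = -1 + I/3
(-1*(-21874) + u((-4 + 7)²)) - 27019 = (-1*(-21874) + (-1 + (-4 + 7)²/3)) - 27019 = (21874 + (-1 + (⅓)*3²)) - 27019 = (21874 + (-1 + (⅓)*9)) - 27019 = (21874 + (-1 + 3)) - 27019 = (21874 + 2) - 27019 = 21876 - 27019 = -5143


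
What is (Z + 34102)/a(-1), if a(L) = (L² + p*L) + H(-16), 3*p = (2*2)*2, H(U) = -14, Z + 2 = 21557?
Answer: -166971/47 ≈ -3552.6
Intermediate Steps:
Z = 21555 (Z = -2 + 21557 = 21555)
p = 8/3 (p = ((2*2)*2)/3 = (4*2)/3 = (⅓)*8 = 8/3 ≈ 2.6667)
a(L) = -14 + L² + 8*L/3 (a(L) = (L² + 8*L/3) - 14 = -14 + L² + 8*L/3)
(Z + 34102)/a(-1) = (21555 + 34102)/(-14 + (-1)² + (8/3)*(-1)) = 55657/(-14 + 1 - 8/3) = 55657/(-47/3) = 55657*(-3/47) = -166971/47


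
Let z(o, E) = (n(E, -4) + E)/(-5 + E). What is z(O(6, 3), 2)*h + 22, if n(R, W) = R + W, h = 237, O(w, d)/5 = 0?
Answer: 22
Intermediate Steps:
O(w, d) = 0 (O(w, d) = 5*0 = 0)
z(o, E) = (-4 + 2*E)/(-5 + E) (z(o, E) = ((E - 4) + E)/(-5 + E) = ((-4 + E) + E)/(-5 + E) = (-4 + 2*E)/(-5 + E))
z(O(6, 3), 2)*h + 22 = (2*(-2 + 2)/(-5 + 2))*237 + 22 = (2*0/(-3))*237 + 22 = (2*(-⅓)*0)*237 + 22 = 0*237 + 22 = 0 + 22 = 22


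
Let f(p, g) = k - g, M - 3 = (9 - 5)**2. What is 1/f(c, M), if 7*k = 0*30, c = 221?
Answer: -1/19 ≈ -0.052632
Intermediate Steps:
M = 19 (M = 3 + (9 - 5)**2 = 3 + 4**2 = 3 + 16 = 19)
k = 0 (k = (0*30)/7 = (1/7)*0 = 0)
f(p, g) = -g (f(p, g) = 0 - g = -g)
1/f(c, M) = 1/(-1*19) = 1/(-19) = -1/19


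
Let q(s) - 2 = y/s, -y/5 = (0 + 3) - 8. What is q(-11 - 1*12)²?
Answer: 441/529 ≈ 0.83365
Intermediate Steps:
y = 25 (y = -5*((0 + 3) - 8) = -5*(3 - 8) = -5*(-5) = 25)
q(s) = 2 + 25/s
q(-11 - 1*12)² = (2 + 25/(-11 - 1*12))² = (2 + 25/(-11 - 12))² = (2 + 25/(-23))² = (2 + 25*(-1/23))² = (2 - 25/23)² = (21/23)² = 441/529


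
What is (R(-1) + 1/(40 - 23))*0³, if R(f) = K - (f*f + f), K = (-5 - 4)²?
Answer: 0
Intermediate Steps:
K = 81 (K = (-9)² = 81)
R(f) = 81 - f - f² (R(f) = 81 - (f*f + f) = 81 - (f² + f) = 81 - (f + f²) = 81 + (-f - f²) = 81 - f - f²)
(R(-1) + 1/(40 - 23))*0³ = ((81 - 1*(-1) - 1*(-1)²) + 1/(40 - 23))*0³ = ((81 + 1 - 1*1) + 1/17)*0 = ((81 + 1 - 1) + 1/17)*0 = (81 + 1/17)*0 = (1378/17)*0 = 0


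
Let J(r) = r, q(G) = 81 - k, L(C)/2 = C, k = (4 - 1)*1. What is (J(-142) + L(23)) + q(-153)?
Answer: -18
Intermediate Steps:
k = 3 (k = 3*1 = 3)
L(C) = 2*C
q(G) = 78 (q(G) = 81 - 1*3 = 81 - 3 = 78)
(J(-142) + L(23)) + q(-153) = (-142 + 2*23) + 78 = (-142 + 46) + 78 = -96 + 78 = -18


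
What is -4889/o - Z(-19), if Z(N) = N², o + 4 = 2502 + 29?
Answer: -917136/2527 ≈ -362.93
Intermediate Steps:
o = 2527 (o = -4 + (2502 + 29) = -4 + 2531 = 2527)
-4889/o - Z(-19) = -4889/2527 - 1*(-19)² = -4889*1/2527 - 1*361 = -4889/2527 - 361 = -917136/2527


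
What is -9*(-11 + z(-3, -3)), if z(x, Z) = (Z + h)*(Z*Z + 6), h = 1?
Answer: 369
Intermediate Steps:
z(x, Z) = (1 + Z)*(6 + Z²) (z(x, Z) = (Z + 1)*(Z*Z + 6) = (1 + Z)*(Z² + 6) = (1 + Z)*(6 + Z²))
-9*(-11 + z(-3, -3)) = -9*(-11 + (6 + (-3)² + (-3)³ + 6*(-3))) = -9*(-11 + (6 + 9 - 27 - 18)) = -9*(-11 - 30) = -9*(-41) = 369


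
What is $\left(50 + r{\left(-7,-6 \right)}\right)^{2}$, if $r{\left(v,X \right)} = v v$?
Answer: $9801$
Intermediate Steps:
$r{\left(v,X \right)} = v^{2}$
$\left(50 + r{\left(-7,-6 \right)}\right)^{2} = \left(50 + \left(-7\right)^{2}\right)^{2} = \left(50 + 49\right)^{2} = 99^{2} = 9801$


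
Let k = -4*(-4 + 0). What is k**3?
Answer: 4096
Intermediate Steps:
k = 16 (k = -4*(-4) = 16)
k**3 = 16**3 = 4096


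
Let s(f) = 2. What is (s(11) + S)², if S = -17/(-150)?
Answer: 100489/22500 ≈ 4.4662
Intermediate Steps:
S = 17/150 (S = -17*(-1/150) = 17/150 ≈ 0.11333)
(s(11) + S)² = (2 + 17/150)² = (317/150)² = 100489/22500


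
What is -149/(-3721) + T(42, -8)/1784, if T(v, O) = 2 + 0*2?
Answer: 136629/3319132 ≈ 0.041164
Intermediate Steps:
T(v, O) = 2 (T(v, O) = 2 + 0 = 2)
-149/(-3721) + T(42, -8)/1784 = -149/(-3721) + 2/1784 = -149*(-1/3721) + 2*(1/1784) = 149/3721 + 1/892 = 136629/3319132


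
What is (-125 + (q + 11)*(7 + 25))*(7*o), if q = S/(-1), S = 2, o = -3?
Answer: -3423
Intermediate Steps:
q = -2 (q = 2/(-1) = 2*(-1) = -2)
(-125 + (q + 11)*(7 + 25))*(7*o) = (-125 + (-2 + 11)*(7 + 25))*(7*(-3)) = (-125 + 9*32)*(-21) = (-125 + 288)*(-21) = 163*(-21) = -3423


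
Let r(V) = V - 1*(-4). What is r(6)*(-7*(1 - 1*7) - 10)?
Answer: 320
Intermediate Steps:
r(V) = 4 + V (r(V) = V + 4 = 4 + V)
r(6)*(-7*(1 - 1*7) - 10) = (4 + 6)*(-7*(1 - 1*7) - 10) = 10*(-7*(1 - 7) - 10) = 10*(-7*(-6) - 10) = 10*(42 - 10) = 10*32 = 320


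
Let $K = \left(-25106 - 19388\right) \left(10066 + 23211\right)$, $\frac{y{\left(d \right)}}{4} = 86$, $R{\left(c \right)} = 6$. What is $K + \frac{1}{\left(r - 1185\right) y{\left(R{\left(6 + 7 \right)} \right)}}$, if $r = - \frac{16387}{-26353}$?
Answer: $- \frac{15897341988951844049}{10736899792} \approx -1.4806 \cdot 10^{9}$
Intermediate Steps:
$y{\left(d \right)} = 344$ ($y{\left(d \right)} = 4 \cdot 86 = 344$)
$K = -1480626838$ ($K = \left(-44494\right) 33277 = -1480626838$)
$r = \frac{16387}{26353}$ ($r = \left(-16387\right) \left(- \frac{1}{26353}\right) = \frac{16387}{26353} \approx 0.62183$)
$K + \frac{1}{\left(r - 1185\right) y{\left(R{\left(6 + 7 \right)} \right)}} = -1480626838 + \frac{1}{\left(\frac{16387}{26353} - 1185\right) 344} = -1480626838 + \frac{1}{- \frac{31211918}{26353}} \cdot \frac{1}{344} = -1480626838 - \frac{26353}{10736899792} = - \frac{15897341988951844049}{10736899792}$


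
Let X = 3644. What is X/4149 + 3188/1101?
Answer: 5746352/1522683 ≈ 3.7738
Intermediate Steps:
X/4149 + 3188/1101 = 3644/4149 + 3188/1101 = 5746352/1522683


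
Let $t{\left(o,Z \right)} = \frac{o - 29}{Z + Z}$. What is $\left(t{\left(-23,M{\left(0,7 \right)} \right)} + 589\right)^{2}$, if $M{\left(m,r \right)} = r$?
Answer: $\frac{16785409}{49} \approx 3.4256 \cdot 10^{5}$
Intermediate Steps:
$t{\left(o,Z \right)} = \frac{-29 + o}{2 Z}$
$\left(t{\left(-23,M{\left(0,7 \right)} \right)} + 589\right)^{2} = \left(\frac{-29 - 23}{2 \cdot 7} + 589\right)^{2} = \left(\frac{1}{2} \cdot \frac{1}{7} \left(-52\right) + 589\right)^{2} = \left(- \frac{26}{7} + 589\right)^{2} = \left(\frac{4097}{7}\right)^{2} = \frac{16785409}{49}$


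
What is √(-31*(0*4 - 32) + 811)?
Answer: √1803 ≈ 42.462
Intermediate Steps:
√(-31*(0*4 - 32) + 811) = √(-31*(0 - 32) + 811) = √(-31*(-32) + 811) = √(992 + 811) = √1803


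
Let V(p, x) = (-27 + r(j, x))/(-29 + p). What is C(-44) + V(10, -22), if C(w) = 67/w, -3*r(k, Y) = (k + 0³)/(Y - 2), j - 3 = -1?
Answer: -194/1881 ≈ -0.10314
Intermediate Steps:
j = 2 (j = 3 - 1 = 2)
r(k, Y) = -k/(3*(-2 + Y)) (r(k, Y) = -(k + 0³)/(3*(Y - 2)) = -(k + 0)/(3*(-2 + Y)) = -k/(3*(-2 + Y)))
V(p, x) = (-27 - 2/(-6 + 3*x))/(-29 + p) (V(p, x) = (-27 - 1*2/(-6 + 3*x))/(-29 + p) = (-27 - 2/(-6 + 3*x))/(-29 + p))
C(-44) + V(10, -22) = 67/(-44) + (160 - 81*(-22))/(3*(-29 + 10)*(-2 - 22)) = 67*(-1/44) + (⅓)*(160 + 1782)/(-19*(-24)) = -67/44 + (⅓)*(-1/19)*(-1/24)*1942 = -67/44 + 971/684 = -194/1881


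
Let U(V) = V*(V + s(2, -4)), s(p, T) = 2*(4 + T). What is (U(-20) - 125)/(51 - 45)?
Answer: 275/6 ≈ 45.833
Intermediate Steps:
s(p, T) = 8 + 2*T
U(V) = V² (U(V) = V*(V + (8 + 2*(-4))) = V*(V + (8 - 8)) = V*(V + 0) = V*V = V²)
(U(-20) - 125)/(51 - 45) = ((-20)² - 125)/(51 - 45) = (400 - 125)/6 = 275*(⅙) = 275/6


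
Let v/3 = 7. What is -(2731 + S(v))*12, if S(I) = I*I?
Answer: -38064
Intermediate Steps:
v = 21 (v = 3*7 = 21)
S(I) = I**2
-(2731 + S(v))*12 = -(2731 + 21**2)*12 = -(2731 + 441)*12 = -3172*12 = -1*38064 = -38064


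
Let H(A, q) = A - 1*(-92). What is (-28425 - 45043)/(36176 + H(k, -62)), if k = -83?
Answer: -73468/36185 ≈ -2.0303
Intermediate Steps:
H(A, q) = 92 + A (H(A, q) = A + 92 = 92 + A)
(-28425 - 45043)/(36176 + H(k, -62)) = (-28425 - 45043)/(36176 + (92 - 83)) = -73468/(36176 + 9) = -73468/36185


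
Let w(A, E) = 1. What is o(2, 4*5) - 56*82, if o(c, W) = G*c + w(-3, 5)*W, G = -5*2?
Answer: -4592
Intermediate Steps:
G = -10
o(c, W) = W - 10*c (o(c, W) = -10*c + 1*W = -10*c + W = W - 10*c)
o(2, 4*5) - 56*82 = (4*5 - 10*2) - 56*82 = (20 - 20) - 4592 = 0 - 4592 = -4592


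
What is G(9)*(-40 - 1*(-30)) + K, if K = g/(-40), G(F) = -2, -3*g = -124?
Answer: 569/30 ≈ 18.967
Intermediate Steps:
g = 124/3 (g = -⅓*(-124) = 124/3 ≈ 41.333)
K = -31/30 (K = (124/3)/(-40) = (124/3)*(-1/40) = -31/30 ≈ -1.0333)
G(9)*(-40 - 1*(-30)) + K = -2*(-40 - 1*(-30)) - 31/30 = -2*(-40 + 30) - 31/30 = -2*(-10) - 31/30 = 20 - 31/30 = 569/30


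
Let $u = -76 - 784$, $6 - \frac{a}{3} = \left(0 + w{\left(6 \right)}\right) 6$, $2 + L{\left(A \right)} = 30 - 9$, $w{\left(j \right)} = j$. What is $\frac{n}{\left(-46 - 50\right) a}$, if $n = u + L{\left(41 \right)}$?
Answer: $- \frac{841}{8640} \approx -0.097338$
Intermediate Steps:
$L{\left(A \right)} = 19$ ($L{\left(A \right)} = -2 + \left(30 - 9\right) = -2 + 21 = 19$)
$a = -90$ ($a = 18 - 3 \left(0 + 6\right) 6 = 18 - 3 \cdot 6 \cdot 6 = 18 - 108 = -90$)
$u = -860$ ($u = -76 - 784 = -860$)
$n = -841$ ($n = -860 + 19 = -841$)
$\frac{n}{\left(-46 - 50\right) a} = - \frac{841}{\left(-46 - 50\right) \left(-90\right)} = - \frac{841}{\left(-96\right) \left(-90\right)} = - \frac{841}{8640}$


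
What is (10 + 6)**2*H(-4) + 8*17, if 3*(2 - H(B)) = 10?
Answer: -616/3 ≈ -205.33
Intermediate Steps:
H(B) = -4/3 (H(B) = 2 - 1/3*10 = 2 - 10/3 = -4/3)
(10 + 6)**2*H(-4) + 8*17 = (10 + 6)**2*(-4/3) + 8*17 = 16**2*(-4/3) + 136 = 256*(-4/3) + 136 = -1024/3 + 136 = -616/3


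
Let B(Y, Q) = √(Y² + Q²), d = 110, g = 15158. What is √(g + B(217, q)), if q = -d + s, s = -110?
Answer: √(15158 + √95489) ≈ 124.37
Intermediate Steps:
q = -220 (q = -1*110 - 110 = -110 - 110 = -220)
B(Y, Q) = √(Q² + Y²)
√(g + B(217, q)) = √(15158 + √((-220)² + 217²)) = √(15158 + √(48400 + 47089)) = √(15158 + √95489)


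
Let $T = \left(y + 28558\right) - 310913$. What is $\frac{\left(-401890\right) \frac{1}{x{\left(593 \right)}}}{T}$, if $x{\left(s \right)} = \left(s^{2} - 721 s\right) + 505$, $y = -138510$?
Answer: $- \frac{80378}{6346560027} \approx -1.2665 \cdot 10^{-5}$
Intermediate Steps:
$x{\left(s \right)} = 505 + s^{2} - 721 s$
$T = -420865$ ($T = \left(-138510 + 28558\right) - 310913 = -109952 - 310913 = -420865$)
$\frac{\left(-401890\right) \frac{1}{x{\left(593 \right)}}}{T} = \frac{\left(-401890\right) \frac{1}{505 + 593^{2} - 427553}}{-420865} = - \frac{401890}{505 + 351649 - 427553} \left(- \frac{1}{420865}\right) = - \frac{401890}{-75399} \left(- \frac{1}{420865}\right) = \left(-401890\right) \left(- \frac{1}{75399}\right) \left(- \frac{1}{420865}\right) = \frac{401890}{75399} \left(- \frac{1}{420865}\right) = - \frac{80378}{6346560027}$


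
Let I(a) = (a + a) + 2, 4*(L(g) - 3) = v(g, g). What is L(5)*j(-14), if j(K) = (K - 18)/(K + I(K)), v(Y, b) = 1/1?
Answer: 13/5 ≈ 2.6000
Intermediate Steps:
v(Y, b) = 1
L(g) = 13/4 (L(g) = 3 + (1/4)*1 = 3 + 1/4 = 13/4)
I(a) = 2 + 2*a (I(a) = 2*a + 2 = 2 + 2*a)
j(K) = (-18 + K)/(2 + 3*K) (j(K) = (K - 18)/(K + (2 + 2*K)) = (-18 + K)/(2 + 3*K))
L(5)*j(-14) = 13*((-18 - 14)/(2 + 3*(-14)))/4 = 13*(-32/(2 - 42))/4 = 13*(-32/(-40))/4 = 13*(-1/40*(-32))/4 = (13/4)*(4/5) = 13/5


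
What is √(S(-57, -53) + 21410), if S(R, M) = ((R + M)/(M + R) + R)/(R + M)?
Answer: 9*√799590/55 ≈ 146.32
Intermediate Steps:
S(R, M) = (1 + R)/(M + R) (S(R, M) = ((M + R)/(M + R) + R)/(M + R) = (1 + R)/(M + R))
√(S(-57, -53) + 21410) = √((1 - 57)/(-53 - 57) + 21410) = √(-56/(-110) + 21410) = √(-1/110*(-56) + 21410) = √(28/55 + 21410) = √(1177578/55) = 9*√799590/55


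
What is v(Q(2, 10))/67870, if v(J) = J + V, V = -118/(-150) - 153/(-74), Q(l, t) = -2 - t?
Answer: -50759/376678500 ≈ -0.00013475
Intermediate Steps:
V = 15841/5550 (V = -118*(-1/150) - 153*(-1/74) = 59/75 + 153/74 = 15841/5550 ≈ 2.8542)
v(J) = 15841/5550 + J (v(J) = J + 15841/5550 = 15841/5550 + J)
v(Q(2, 10))/67870 = (15841/5550 + (-2 - 1*10))/67870 = (15841/5550 + (-2 - 10))*(1/67870) = (15841/5550 - 12)*(1/67870) = -50759/5550*1/67870 = -50759/376678500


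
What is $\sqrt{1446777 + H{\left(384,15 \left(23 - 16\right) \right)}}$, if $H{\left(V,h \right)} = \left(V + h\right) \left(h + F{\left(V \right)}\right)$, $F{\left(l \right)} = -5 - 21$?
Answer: $4 \sqrt{92838} \approx 1218.8$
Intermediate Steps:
$F{\left(l \right)} = -26$ ($F{\left(l \right)} = -5 - 21 = -26$)
$H{\left(V,h \right)} = \left(-26 + h\right) \left(V + h\right)$ ($H{\left(V,h \right)} = \left(V + h\right) \left(h - 26\right) = \left(V + h\right) \left(-26 + h\right) = \left(-26 + h\right) \left(V + h\right)$)
$\sqrt{1446777 + H{\left(384,15 \left(23 - 16\right) \right)}} = \sqrt{1446777 + \left(\left(15 \left(23 - 16\right)\right)^{2} - 9984 - 26 \cdot 15 \left(23 - 16\right) + 384 \cdot 15 \left(23 - 16\right)\right)} = \sqrt{1446777 + \left(\left(15 \cdot 7\right)^{2} - 9984 - 26 \cdot 15 \cdot 7 + 384 \cdot 15 \cdot 7\right)} = \sqrt{1446777 + \left(105^{2} - 9984 - 2730 + 384 \cdot 105\right)} = \sqrt{1446777 + \left(11025 - 9984 - 2730 + 40320\right)} = \sqrt{1446777 + 38631} = \sqrt{1485408} = 4 \sqrt{92838}$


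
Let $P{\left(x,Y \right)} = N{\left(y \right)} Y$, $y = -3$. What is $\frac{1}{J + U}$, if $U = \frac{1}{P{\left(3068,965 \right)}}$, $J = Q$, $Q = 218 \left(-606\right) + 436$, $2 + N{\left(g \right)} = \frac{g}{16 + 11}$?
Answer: $- \frac{18335}{2414206129} \approx -7.5946 \cdot 10^{-6}$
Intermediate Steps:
$N{\left(g \right)} = -2 + \frac{g}{27}$ ($N{\left(g \right)} = -2 + \frac{g}{16 + 11} = -2 + \frac{g}{27}$)
$Q = -131672$ ($Q = -132108 + 436 = -131672$)
$J = -131672$
$P{\left(x,Y \right)} = - \frac{19 Y}{9}$ ($P{\left(x,Y \right)} = \left(-2 + \frac{1}{27} \left(-3\right)\right) Y = \left(-2 - \frac{1}{9}\right) Y = - \frac{19 Y}{9}$)
$U = - \frac{9}{18335}$ ($U = \frac{1}{\left(- \frac{19}{9}\right) 965} = \frac{1}{- \frac{18335}{9}} = - \frac{9}{18335} \approx -0.00049086$)
$\frac{1}{J + U} = \frac{1}{-131672 - \frac{9}{18335}} = \frac{1}{- \frac{2414206129}{18335}} = - \frac{18335}{2414206129}$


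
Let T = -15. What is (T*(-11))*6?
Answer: 990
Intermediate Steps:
(T*(-11))*6 = -15*(-11)*6 = 165*6 = 990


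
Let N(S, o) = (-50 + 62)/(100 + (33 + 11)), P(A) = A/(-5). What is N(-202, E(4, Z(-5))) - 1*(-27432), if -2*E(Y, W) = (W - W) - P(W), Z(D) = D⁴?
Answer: 329185/12 ≈ 27432.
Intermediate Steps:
P(A) = -A/5 (P(A) = A*(-⅕) = -A/5)
E(Y, W) = -W/10 (E(Y, W) = -((W - W) - (-1)*W/5)/2 = -(0 + W/5)/2 = -W/10)
N(S, o) = 1/12 (N(S, o) = 12/(100 + 44) = 12/144 = 12*(1/144) = 1/12)
N(-202, E(4, Z(-5))) - 1*(-27432) = 1/12 - 1*(-27432) = 1/12 + 27432 = 329185/12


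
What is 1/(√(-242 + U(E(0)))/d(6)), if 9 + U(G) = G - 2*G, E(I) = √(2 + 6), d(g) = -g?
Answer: 6*I/√(251 + 2*√2) ≈ 0.3766*I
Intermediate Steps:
E(I) = 2*√2 (E(I) = √8 = 2*√2)
U(G) = -9 - G (U(G) = -9 + (G - 2*G) = -9 - G)
1/(√(-242 + U(E(0)))/d(6)) = 1/(√(-242 + (-9 - 2*√2))/((-1*6))) = 1/(√(-242 + (-9 - 2*√2))/(-6)) = 1/(√(-251 - 2*√2)*(-⅙)) = 1/(-√(-251 - 2*√2)/6) = -6/√(-251 - 2*√2)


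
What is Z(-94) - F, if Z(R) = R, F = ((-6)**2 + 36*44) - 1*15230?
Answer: 13516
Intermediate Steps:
F = -13610 (F = (36 + 1584) - 15230 = 1620 - 15230 = -13610)
Z(-94) - F = -94 - 1*(-13610) = -94 + 13610 = 13516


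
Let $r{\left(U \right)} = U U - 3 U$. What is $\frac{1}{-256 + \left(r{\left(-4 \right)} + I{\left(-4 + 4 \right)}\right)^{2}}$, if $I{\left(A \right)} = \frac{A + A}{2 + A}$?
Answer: $\frac{1}{528} \approx 0.0018939$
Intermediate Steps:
$I{\left(A \right)} = \frac{2 A}{2 + A}$
$r{\left(U \right)} = U^{2} - 3 U$
$\frac{1}{-256 + \left(r{\left(-4 \right)} + I{\left(-4 + 4 \right)}\right)^{2}} = \frac{1}{-256 + \left(- 4 \left(-3 - 4\right) + \frac{2 \left(-4 + 4\right)}{2 + \left(-4 + 4\right)}\right)^{2}} = \frac{1}{-256 + \left(\left(-4\right) \left(-7\right) + 2 \cdot 0 \frac{1}{2 + 0}\right)^{2}} = \frac{1}{-256 + \left(28 + 2 \cdot 0 \cdot \frac{1}{2}\right)^{2}} = \frac{1}{-256 + \left(28 + 0\right)^{2}} = \frac{1}{-256 + 28^{2}} = \frac{1}{-256 + 784} = \frac{1}{528}$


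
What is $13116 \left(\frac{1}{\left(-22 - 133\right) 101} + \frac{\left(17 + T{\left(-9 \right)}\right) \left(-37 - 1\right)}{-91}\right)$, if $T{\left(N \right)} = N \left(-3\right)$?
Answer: $\frac{343312205004}{1424605} \approx 2.4099 \cdot 10^{5}$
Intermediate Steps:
$T{\left(N \right)} = - 3 N$
$13116 \left(\frac{1}{\left(-22 - 133\right) 101} + \frac{\left(17 + T{\left(-9 \right)}\right) \left(-37 - 1\right)}{-91}\right) = 13116 \left(\frac{1}{\left(-22 - 133\right) 101} + \frac{\left(17 - -27\right) \left(-37 - 1\right)}{-91}\right) = 13116 \left(\frac{1}{-155} \cdot \frac{1}{101} + \left(17 + 27\right) \left(-38\right) \left(- \frac{1}{91}\right)\right) = 13116 \left(\left(- \frac{1}{155}\right) \frac{1}{101} + 44 \left(-38\right) \left(- \frac{1}{91}\right)\right) = 13116 \left(- \frac{1}{15655} - - \frac{1672}{91}\right) = 13116 \left(- \frac{1}{15655} + \frac{1672}{91}\right) = 13116 \cdot \frac{26175069}{1424605} = \frac{343312205004}{1424605}$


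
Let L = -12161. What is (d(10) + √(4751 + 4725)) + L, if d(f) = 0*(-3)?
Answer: -12161 + 2*√2369 ≈ -12064.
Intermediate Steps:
d(f) = 0
(d(10) + √(4751 + 4725)) + L = (0 + √(4751 + 4725)) - 12161 = (0 + √9476) - 12161 = (0 + 2*√2369) - 12161 = 2*√2369 - 12161 = -12161 + 2*√2369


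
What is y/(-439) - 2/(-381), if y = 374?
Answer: -141616/167259 ≈ -0.84669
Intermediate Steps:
y/(-439) - 2/(-381) = 374/(-439) - 2/(-381) = 374*(-1/439) - 2*(-1/381) = -374/439 + 2/381 = -141616/167259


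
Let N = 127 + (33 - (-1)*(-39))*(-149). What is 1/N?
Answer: 1/1021 ≈ 0.00097943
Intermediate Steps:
N = 1021 (N = 127 + (33 - 1*39)*(-149) = 127 + (33 - 39)*(-149) = 127 - 6*(-149) = 127 + 894 = 1021)
1/N = 1/1021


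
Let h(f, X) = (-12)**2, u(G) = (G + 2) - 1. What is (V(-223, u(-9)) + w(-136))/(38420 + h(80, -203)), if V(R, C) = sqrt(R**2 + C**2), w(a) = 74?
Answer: 37/19282 + sqrt(49793)/38564 ≈ 0.0077052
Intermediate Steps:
u(G) = 1 + G (u(G) = (2 + G) - 1 = 1 + G)
h(f, X) = 144
V(R, C) = sqrt(C**2 + R**2)
(V(-223, u(-9)) + w(-136))/(38420 + h(80, -203)) = (sqrt((1 - 9)**2 + (-223)**2) + 74)/(38420 + 144) = (sqrt((-8)**2 + 49729) + 74)/38564 = (sqrt(64 + 49729) + 74)*(1/38564) = (sqrt(49793) + 74)*(1/38564) = (74 + sqrt(49793))*(1/38564) = 37/19282 + sqrt(49793)/38564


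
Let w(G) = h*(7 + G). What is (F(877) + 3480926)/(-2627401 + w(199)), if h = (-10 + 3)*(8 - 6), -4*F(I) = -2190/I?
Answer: -872220757/659074270 ≈ -1.3234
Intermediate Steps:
F(I) = 1095/(2*I) (F(I) = -(-1095)/(2*I) = 1095/(2*I))
h = -14 (h = -7*2 = -14)
w(G) = -98 - 14*G (w(G) = -14*(7 + G) = -98 - 14*G)
(F(877) + 3480926)/(-2627401 + w(199)) = ((1095/2)/877 + 3480926)/(-2627401 + (-98 - 14*199)) = ((1095/2)*(1/877) + 3480926)/(-2627401 + (-98 - 2786)) = (1095/1754 + 3480926)/(-2627401 - 2884) = (6105545299/1754)/(-2630285) = (6105545299/1754)*(-1/2630285) = -872220757/659074270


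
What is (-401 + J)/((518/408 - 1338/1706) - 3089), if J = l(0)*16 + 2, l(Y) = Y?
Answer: 3654252/28286243 ≈ 0.12919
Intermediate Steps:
J = 2 (J = 0*16 + 2 = 0 + 2 = 2)
(-401 + J)/((518/408 - 1338/1706) - 3089) = (-401 + 2)/((518/408 - 1338/1706) - 3089) = -399/((518*(1/408) - 1338*1/1706) - 3089) = -399/((259/204 - 669/853) - 3089) = -399/(84451/174012 - 3089) = -399/(-537438617/174012) = -399*(-174012/537438617) = 3654252/28286243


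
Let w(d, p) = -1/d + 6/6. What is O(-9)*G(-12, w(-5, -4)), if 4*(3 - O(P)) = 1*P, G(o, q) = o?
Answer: -63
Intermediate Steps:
w(d, p) = 1 - 1/d (w(d, p) = -1/d + 6*(1/6) = -1/d + 1 = 1 - 1/d)
O(P) = 3 - P/4
O(-9)*G(-12, w(-5, -4)) = (3 - 1/4*(-9))*(-12) = (3 + 9/4)*(-12) = (21/4)*(-12) = -63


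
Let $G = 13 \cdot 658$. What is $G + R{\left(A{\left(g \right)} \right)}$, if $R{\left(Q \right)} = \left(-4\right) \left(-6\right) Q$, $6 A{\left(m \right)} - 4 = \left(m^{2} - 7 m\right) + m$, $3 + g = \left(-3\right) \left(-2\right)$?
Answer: $8534$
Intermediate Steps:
$g = 3$ ($g = -3 - -6 = -3 + 6 = 3$)
$A{\left(m \right)} = \frac{2}{3} - m + \frac{m^{2}}{6}$ ($A{\left(m \right)} = \frac{2}{3} + \frac{\left(m^{2} - 7 m\right) + m}{6} = \frac{2}{3} + \frac{m^{2} - 6 m}{6} = \frac{2}{3} + \left(- m + \frac{m^{2}}{6}\right) = \frac{2}{3} - m + \frac{m^{2}}{6}$)
$R{\left(Q \right)} = 24 Q$
$G = 8554$
$G + R{\left(A{\left(g \right)} \right)} = 8554 + 24 \left(\frac{2}{3} - 3 + \frac{3^{2}}{6}\right) = 8554 + 24 \left(\frac{2}{3} - 3 + \frac{1}{6} \cdot 9\right) = 8554 + 24 \left(\frac{2}{3} - 3 + \frac{3}{2}\right) = 8554 + 24 \left(- \frac{5}{6}\right) = 8554 - 20 = 8534$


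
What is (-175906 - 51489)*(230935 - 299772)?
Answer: 15653189615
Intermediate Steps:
(-175906 - 51489)*(230935 - 299772) = -227395*(-68837) = 15653189615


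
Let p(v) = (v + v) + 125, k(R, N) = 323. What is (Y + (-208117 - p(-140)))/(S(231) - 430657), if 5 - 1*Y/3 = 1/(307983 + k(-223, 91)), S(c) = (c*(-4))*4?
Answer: 64111307785/133913636018 ≈ 0.47875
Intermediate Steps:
S(c) = -16*c (S(c) = -4*c*4 = -16*c)
Y = 4624587/308306 (Y = 15 - 3/(307983 + 323) = 15 - 3/308306 = 4624587/308306 ≈ 15.000)
p(v) = 125 + 2*v (p(v) = 2*v + 125 = 125 + 2*v)
(Y + (-208117 - p(-140)))/(S(231) - 430657) = (4624587/308306 + (-208117 - (125 + 2*(-140))))/(-16*231 - 430657) = (4624587/308306 + (-208117 - (125 - 280)))/(-3696 - 430657) = (4624587/308306 + (-208117 - 1*(-155)))/(-434353) = (4624587/308306 + (-208117 + 155))*(-1/434353) = (4624587/308306 - 207962)*(-1/434353) = -64111307785/308306*(-1/434353) = 64111307785/133913636018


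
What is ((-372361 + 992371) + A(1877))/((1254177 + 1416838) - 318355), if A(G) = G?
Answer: 621887/2352660 ≈ 0.26433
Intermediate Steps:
((-372361 + 992371) + A(1877))/((1254177 + 1416838) - 318355) = ((-372361 + 992371) + 1877)/((1254177 + 1416838) - 318355) = (620010 + 1877)/(2671015 - 318355) = 621887/2352660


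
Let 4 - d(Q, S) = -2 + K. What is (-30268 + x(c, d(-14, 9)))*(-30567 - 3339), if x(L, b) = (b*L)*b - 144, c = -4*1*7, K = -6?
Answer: 1167858264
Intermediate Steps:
c = -28 (c = -4*7 = -28)
d(Q, S) = 12 (d(Q, S) = 4 - (-2 - 6) = 4 - 1*(-8) = 4 + 8 = 12)
x(L, b) = -144 + L*b² (x(L, b) = (L*b)*b - 144 = L*b² - 144 = -144 + L*b²)
(-30268 + x(c, d(-14, 9)))*(-30567 - 3339) = (-30268 + (-144 - 28*12²))*(-30567 - 3339) = (-30268 + (-144 - 28*144))*(-33906) = (-30268 + (-144 - 4032))*(-33906) = (-30268 - 4176)*(-33906) = -34444*(-33906) = 1167858264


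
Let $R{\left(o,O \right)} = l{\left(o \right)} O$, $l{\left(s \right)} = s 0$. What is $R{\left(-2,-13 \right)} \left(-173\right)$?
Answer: $0$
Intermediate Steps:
$l{\left(s \right)} = 0$
$R{\left(o,O \right)} = 0$ ($R{\left(o,O \right)} = 0 O = 0$)
$R{\left(-2,-13 \right)} \left(-173\right) = 0 \left(-173\right) = 0$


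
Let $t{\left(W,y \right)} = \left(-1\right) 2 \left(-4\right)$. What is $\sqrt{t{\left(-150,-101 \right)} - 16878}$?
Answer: $i \sqrt{16870} \approx 129.88 i$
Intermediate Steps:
$t{\left(W,y \right)} = 8$ ($t{\left(W,y \right)} = \left(-2\right) \left(-4\right) = 8$)
$\sqrt{t{\left(-150,-101 \right)} - 16878} = \sqrt{8 - 16878} = \sqrt{-16870} = i \sqrt{16870}$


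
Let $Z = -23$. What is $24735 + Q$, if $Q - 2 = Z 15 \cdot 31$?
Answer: $14042$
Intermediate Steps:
$Q = -10693$ ($Q = 2 + \left(-23\right) 15 \cdot 31 = 2 - 10695 = -10693$)
$24735 + Q = 24735 - 10693 = 14042$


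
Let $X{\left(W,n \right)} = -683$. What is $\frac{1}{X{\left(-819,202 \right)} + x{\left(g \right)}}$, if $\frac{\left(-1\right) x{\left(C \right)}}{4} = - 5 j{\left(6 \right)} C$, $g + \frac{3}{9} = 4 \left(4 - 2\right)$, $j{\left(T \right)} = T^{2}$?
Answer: $\frac{1}{4837} \approx 0.00020674$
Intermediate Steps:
$g = \frac{23}{3}$ ($g = - \frac{1}{3} + 4 \left(4 - 2\right) = - \frac{1}{3} + 4 \cdot 2 = - \frac{1}{3} + 8 = \frac{23}{3} \approx 7.6667$)
$x{\left(C \right)} = 720 C$ ($x{\left(C \right)} = - 4 - 5 \cdot 6^{2} C = - 4 \left(-5\right) 36 C = - 4 \left(- 180 C\right) = 720 C$)
$\frac{1}{X{\left(-819,202 \right)} + x{\left(g \right)}} = \frac{1}{-683 + 720 \cdot \frac{23}{3}} = \frac{1}{-683 + 5520} = \frac{1}{4837}$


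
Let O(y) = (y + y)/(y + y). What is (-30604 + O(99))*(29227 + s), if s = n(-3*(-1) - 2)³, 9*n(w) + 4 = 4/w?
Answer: -894433881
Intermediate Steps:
n(w) = -4/9 + 4/(9*w) (n(w) = -4/9 + (4/w)/9 = -4/9 + 4/(9*w))
s = 0 (s = (4*(1 - (-3*(-1) - 2))/(9*(-3*(-1) - 2)))³ = (4*(1 - (3 - 2))/(9*(3 - 2)))³ = ((4/9)*(1 - 1*1)/1)³ = ((4/9)*1*(1 - 1))³ = ((4/9)*1*0)³ = 0³ = 0)
O(y) = 1 (O(y) = (2*y)/((2*y)) = (2*y)*(1/(2*y)) = 1)
(-30604 + O(99))*(29227 + s) = (-30604 + 1)*(29227 + 0) = -30603*29227 = -894433881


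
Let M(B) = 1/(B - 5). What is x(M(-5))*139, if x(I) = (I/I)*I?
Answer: -139/10 ≈ -13.900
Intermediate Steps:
M(B) = 1/(-5 + B)
x(I) = I (x(I) = 1*I = I)
x(M(-5))*139 = 139/(-5 - 5) = 139/(-10) = -⅒*139 = -139/10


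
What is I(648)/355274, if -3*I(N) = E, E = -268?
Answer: 134/532911 ≈ 0.00025145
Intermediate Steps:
I(N) = 268/3 (I(N) = -1/3*(-268) = 268/3)
I(648)/355274 = (268/3)/355274 = (268/3)*(1/355274) = 134/532911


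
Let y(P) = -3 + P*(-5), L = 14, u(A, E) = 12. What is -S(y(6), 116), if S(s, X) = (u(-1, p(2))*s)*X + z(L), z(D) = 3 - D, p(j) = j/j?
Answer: 45947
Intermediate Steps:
p(j) = 1
y(P) = -3 - 5*P
S(s, X) = -11 + 12*X*s (S(s, X) = (12*s)*X + (3 - 1*14) = 12*X*s + (3 - 14) = 12*X*s - 11 = -11 + 12*X*s)
-S(y(6), 116) = -(-11 + 12*116*(-3 - 5*6)) = -(-11 + 12*116*(-3 - 30)) = -(-11 + 12*116*(-33)) = -(-11 - 45936) = -1*(-45947) = 45947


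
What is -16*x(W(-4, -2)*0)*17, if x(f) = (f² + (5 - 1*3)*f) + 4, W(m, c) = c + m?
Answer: -1088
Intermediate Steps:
x(f) = 4 + f² + 2*f (x(f) = (f² + (5 - 3)*f) + 4 = (f² + 2*f) + 4 = 4 + f² + 2*f)
-16*x(W(-4, -2)*0)*17 = -16*(4 + ((-2 - 4)*0)² + 2*((-2 - 4)*0))*17 = -16*(4 + (-6*0)² + 2*(-6*0))*17 = -16*(4 + 0² + 2*0)*17 = -16*(4 + 0 + 0)*17 = -16*4*17 = -64*17 = -1088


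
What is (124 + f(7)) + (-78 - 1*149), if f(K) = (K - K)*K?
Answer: -103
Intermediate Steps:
f(K) = 0 (f(K) = 0*K = 0)
(124 + f(7)) + (-78 - 1*149) = (124 + 0) + (-78 - 1*149) = 124 + (-78 - 149) = 124 - 227 = -103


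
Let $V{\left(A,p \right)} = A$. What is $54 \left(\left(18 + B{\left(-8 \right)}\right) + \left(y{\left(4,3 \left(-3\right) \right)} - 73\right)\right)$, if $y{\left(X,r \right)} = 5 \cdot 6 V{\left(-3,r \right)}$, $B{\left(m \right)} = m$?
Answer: $-8262$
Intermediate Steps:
$y{\left(X,r \right)} = -90$ ($y{\left(X,r \right)} = 5 \cdot 6 \left(-3\right) = 30 \left(-3\right) = -90$)
$54 \left(\left(18 + B{\left(-8 \right)}\right) + \left(y{\left(4,3 \left(-3\right) \right)} - 73\right)\right) = 54 \left(\left(18 - 8\right) - 163\right) = 54 \left(10 - 163\right) = 54 \left(-153\right) = -8262$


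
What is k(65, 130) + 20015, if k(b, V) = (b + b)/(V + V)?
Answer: 40031/2 ≈ 20016.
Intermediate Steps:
k(b, V) = b/V (k(b, V) = (2*b)/((2*V)) = (2*b)*(1/(2*V)) = b/V)
k(65, 130) + 20015 = 65/130 + 20015 = 65*(1/130) + 20015 = ½ + 20015 = 40031/2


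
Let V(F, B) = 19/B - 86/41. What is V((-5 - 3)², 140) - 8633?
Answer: -49564681/5740 ≈ -8635.0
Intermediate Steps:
V(F, B) = -86/41 + 19/B (V(F, B) = 19/B - 86*1/41 = 19/B - 86/41 = -86/41 + 19/B)
V((-5 - 3)², 140) - 8633 = (-86/41 + 19/140) - 8633 = -11261/5740 - 8633 = -49564681/5740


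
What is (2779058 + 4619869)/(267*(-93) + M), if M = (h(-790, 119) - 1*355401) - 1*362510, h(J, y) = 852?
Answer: -7398927/741890 ≈ -9.9731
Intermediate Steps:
M = -717059 (M = (852 - 1*355401) - 1*362510 = (852 - 355401) - 362510 = -354549 - 362510 = -717059)
(2779058 + 4619869)/(267*(-93) + M) = (2779058 + 4619869)/(267*(-93) - 717059) = 7398927/(-24831 - 717059) = 7398927/(-741890) = 7398927*(-1/741890) = -7398927/741890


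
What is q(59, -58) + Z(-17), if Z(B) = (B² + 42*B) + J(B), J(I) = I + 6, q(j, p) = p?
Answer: -494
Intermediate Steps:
J(I) = 6 + I
Z(B) = 6 + B² + 43*B (Z(B) = (B² + 42*B) + (6 + B) = 6 + B² + 43*B)
q(59, -58) + Z(-17) = -58 + (6 + (-17)² + 43*(-17)) = -58 + (6 + 289 - 731) = -58 - 436 = -494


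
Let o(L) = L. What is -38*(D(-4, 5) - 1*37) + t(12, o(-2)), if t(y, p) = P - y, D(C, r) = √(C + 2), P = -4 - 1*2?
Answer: 1388 - 38*I*√2 ≈ 1388.0 - 53.74*I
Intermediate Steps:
P = -6 (P = -4 - 2 = -6)
D(C, r) = √(2 + C)
t(y, p) = -6 - y
-38*(D(-4, 5) - 1*37) + t(12, o(-2)) = -38*(√(2 - 4) - 1*37) + (-6 - 1*12) = -38*(√(-2) - 37) + (-6 - 12) = -38*(I*√2 - 37) - 18 = -38*(-37 + I*√2) - 18 = (1406 - 38*I*√2) - 18 = 1388 - 38*I*√2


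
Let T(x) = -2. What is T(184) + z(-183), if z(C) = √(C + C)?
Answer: -2 + I*√366 ≈ -2.0 + 19.131*I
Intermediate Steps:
z(C) = √2*√C (z(C) = √(2*C) = √2*√C)
T(184) + z(-183) = -2 + √2*√(-183) = -2 + √2*(I*√183) = -2 + I*√366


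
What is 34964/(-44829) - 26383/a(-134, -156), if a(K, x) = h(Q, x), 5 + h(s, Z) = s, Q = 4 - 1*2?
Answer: 394206205/44829 ≈ 8793.5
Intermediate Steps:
Q = 2 (Q = 4 - 2 = 2)
h(s, Z) = -5 + s
a(K, x) = -3 (a(K, x) = -5 + 2 = -3)
34964/(-44829) - 26383/a(-134, -156) = 34964/(-44829) - 26383/(-3) = 34964*(-1/44829) - 26383*(-⅓) = -34964/44829 + 26383/3 = 394206205/44829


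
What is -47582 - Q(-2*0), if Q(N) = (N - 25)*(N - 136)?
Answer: -50982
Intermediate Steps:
Q(N) = (-136 + N)*(-25 + N) (Q(N) = (-25 + N)*(-136 + N) = (-136 + N)*(-25 + N))
-47582 - Q(-2*0) = -47582 - (3400 + (-2*0)² - (-322)*0) = -47582 - (3400 + 0² - 161*0) = -47582 - (3400 + 0 + 0) = -47582 - 1*3400 = -47582 - 3400 = -50982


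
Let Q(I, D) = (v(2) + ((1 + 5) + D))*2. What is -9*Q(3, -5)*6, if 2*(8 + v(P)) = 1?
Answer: 702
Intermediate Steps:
v(P) = -15/2 (v(P) = -8 + (½)*1 = -8 + ½ = -15/2)
Q(I, D) = -3 + 2*D (Q(I, D) = (-15/2 + ((1 + 5) + D))*2 = (-15/2 + (6 + D))*2 = (-3/2 + D)*2 = -3 + 2*D)
-9*Q(3, -5)*6 = -9*(-3 + 2*(-5))*6 = -9*(-3 - 10)*6 = -9*(-13)*6 = 117*6 = 702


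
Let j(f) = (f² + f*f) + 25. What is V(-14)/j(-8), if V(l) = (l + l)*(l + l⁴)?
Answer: -1075256/153 ≈ -7027.8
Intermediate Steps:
V(l) = 2*l*(l + l⁴) (V(l) = (2*l)*(l + l⁴) = 2*l*(l + l⁴))
j(f) = 25 + 2*f² (j(f) = (f² + f²) + 25 = 2*f² + 25 = 25 + 2*f²)
V(-14)/j(-8) = (2*(-14)²*(1 + (-14)³))/(25 + 2*(-8)²) = (2*196*(1 - 2744))/(25 + 2*64) = (2*196*(-2743))/(25 + 128) = -1075256/153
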